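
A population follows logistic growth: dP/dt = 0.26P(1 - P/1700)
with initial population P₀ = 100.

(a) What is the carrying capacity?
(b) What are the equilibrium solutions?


Logistic ODE dP/dt = 0.26P(1 - P/1700) has equilibria where dP/dt = 0, i.e. P = 0 or P = 1700.
The coefficient (1 - P/K) = 0 when P = K, identifying K = 1700 as the carrying capacity.
(a) K = 1700; (b) equilibria P = 0 and P = 1700.


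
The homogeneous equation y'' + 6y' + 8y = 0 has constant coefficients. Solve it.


Characteristic equation: r² + 6r + 8 = 0.
Factor: (r + 2)(r + 4) = 0 ⇒ r = -2, -4 (distinct real).
General solution: y = C₁e^(-2x) + C₂e^(-4x).


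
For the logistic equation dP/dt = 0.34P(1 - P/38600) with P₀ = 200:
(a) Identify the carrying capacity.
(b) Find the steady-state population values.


Logistic ODE dP/dt = 0.34P(1 - P/38600) has equilibria where dP/dt = 0, i.e. P = 0 or P = 38600.
The coefficient (1 - P/K) = 0 when P = K, identifying K = 38600 as the carrying capacity.
(a) K = 38600; (b) equilibria P = 0 and P = 38600.


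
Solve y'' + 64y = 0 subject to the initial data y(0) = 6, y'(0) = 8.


Characteristic roots of r² + 64 = 0 are ±8i, so y = C₁cos(8x) + C₂sin(8x).
Apply y(0) = 6: C₁ = 6. Differentiate and apply y'(0) = 8: 8·C₂ = 8, so C₂ = 1.
Particular solution: y = 6cos(8x) + sin(8x).


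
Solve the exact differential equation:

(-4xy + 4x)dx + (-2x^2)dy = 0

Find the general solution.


Check exactness: ∂M/∂y = -4x and ∂N/∂x = -4x; equal, so the equation is exact.
Integrate M with respect to x (treating y as constant): ∫M dx = -2x^2y + 2x^2 + h(y).
Differentiate w.r.t. y and set equal to N: all terms match, so h'(y) = 0 and h is a constant absorbed into C.
General solution: -2x^2y + 2x^2 = C.


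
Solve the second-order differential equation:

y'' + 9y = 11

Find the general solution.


Homogeneous part: r² + 9 = 0 ⇒ r = ±3i, so y_h = C₁cos(3x) + C₂sin(3x).
Try constant y_p = A; plug in: 9A = 11 ⇒ A = 11/9.
General solution: y = C₁cos(3x) + C₂sin(3x) + 11/9.


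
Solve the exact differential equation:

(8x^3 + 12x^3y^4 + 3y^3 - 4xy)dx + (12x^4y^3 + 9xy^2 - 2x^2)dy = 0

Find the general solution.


Check exactness: ∂M/∂y = 48x^3y^3 + 9y^2 - 4x and ∂N/∂x = 48x^3y^3 + 9y^2 - 4x; equal, so the equation is exact.
Integrate M with respect to x (treating y as constant): ∫M dx = 2x^4 + 3x^4y^4 + 3xy^3 - 2x^2y + h(y).
Differentiate w.r.t. y and set equal to N: all terms match, so h'(y) = 0 and h is a constant absorbed into C.
General solution: 2x^4 + 3x^4y^4 + 3xy^3 - 2x^2y = C.


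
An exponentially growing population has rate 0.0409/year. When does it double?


Exponential growth: P(t) = P₀ e^(0.0409t). Set P(t)/P₀ = 2: e^(0.0409t) = 2.
Solve: t = ln(2)/0.0409 ≈ 16.95 years.


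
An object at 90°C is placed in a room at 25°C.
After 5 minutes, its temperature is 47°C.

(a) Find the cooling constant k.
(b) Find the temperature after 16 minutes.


Newton's law: T(t) = T_a + (T₀ - T_a)e^(-kt).
(a) Use T(5) = 47: (47 - 25)/(90 - 25) = e^(-k·5), so k = -ln(0.338)/5 ≈ 0.2167.
(b) Apply k to t = 16: T(16) = 25 + (65)e^(-3.467) ≈ 27.0°C.


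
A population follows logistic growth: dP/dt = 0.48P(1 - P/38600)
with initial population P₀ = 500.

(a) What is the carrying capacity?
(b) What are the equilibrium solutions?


Logistic ODE dP/dt = 0.48P(1 - P/38600) has equilibria where dP/dt = 0, i.e. P = 0 or P = 38600.
The coefficient (1 - P/K) = 0 when P = K, identifying K = 38600 as the carrying capacity.
(a) K = 38600; (b) equilibria P = 0 and P = 38600.


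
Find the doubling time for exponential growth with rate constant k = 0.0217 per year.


Exponential growth: P(t) = P₀ e^(0.0217t). Set P(t)/P₀ = 2: e^(0.0217t) = 2.
Solve: t = ln(2)/0.0217 ≈ 31.94 years.


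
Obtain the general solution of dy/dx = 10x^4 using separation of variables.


Integrate both sides with respect to x: y = ∫ 10x^4 dx = 2x^5 + C.


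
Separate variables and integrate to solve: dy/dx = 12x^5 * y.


Separate variables: dy/y = 12x^5 dx.
Integrate: ln|y| = 2x^6 + C₀.
Exponentiate: y = Ce^(2x^6).


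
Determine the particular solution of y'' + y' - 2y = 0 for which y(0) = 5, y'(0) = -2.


Characteristic roots of r² + r - 2 = 0 are -2, 1.
General solution y = c₁ e^(-2x) + c₂ e^(x).
Apply y(0) = 5: c₁ + c₂ = 5. Apply y'(0) = -2: -2 c₁ + 1 c₂ = -2.
Solve: c₁ = 7/3, c₂ = 8/3.
Particular solution: y = (7/3)e^(-2x) + (8/3)e^(x).


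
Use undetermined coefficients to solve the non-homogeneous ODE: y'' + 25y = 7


Homogeneous part: r² + 25 = 0 ⇒ r = ±5i, so y_h = C₁cos(5x) + C₂sin(5x).
Try constant y_p = A; plug in: 25A = 7 ⇒ A = 7/25.
General solution: y = C₁cos(5x) + C₂sin(5x) + 7/25.


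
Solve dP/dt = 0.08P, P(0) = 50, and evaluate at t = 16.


The ODE dP/dt = 0.08P has solution P(t) = P(0)e^(0.08t).
Substitute P(0) = 50 and t = 16: P(16) = 50 e^(1.28) ≈ 180.


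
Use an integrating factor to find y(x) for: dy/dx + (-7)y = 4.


P(x) = -7 ⇒ μ = e^(-7x).
(μ y)' = 4e^(-7x) ⇒ μ y = -(4/7)e^(-7x) + C.
Divide by μ: y = -4/7 + Ce^(7x).


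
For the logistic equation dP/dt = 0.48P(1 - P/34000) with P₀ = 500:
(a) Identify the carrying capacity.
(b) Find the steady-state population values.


Logistic ODE dP/dt = 0.48P(1 - P/34000) has equilibria where dP/dt = 0, i.e. P = 0 or P = 34000.
The coefficient (1 - P/K) = 0 when P = K, identifying K = 34000 as the carrying capacity.
(a) K = 34000; (b) equilibria P = 0 and P = 34000.


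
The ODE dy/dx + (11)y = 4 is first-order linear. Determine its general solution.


P(x) = 11, Q(x) = 4; integrating factor μ = e^(11x).
(μ y)' = 4e^(11x) ⇒ μ y = (4/11)e^(11x) + C.
Divide by μ: y = 4/11 + Ce^(-11x).


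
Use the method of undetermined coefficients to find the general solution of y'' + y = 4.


Homogeneous part: r² + 1 = 0 ⇒ r = ±1i, so y_h = C₁cos(x) + C₂sin(x).
Try constant y_p = A; plug in: 1A = 4 ⇒ A = 4.
General solution: y = C₁cos(x) + C₂sin(x) + 4.


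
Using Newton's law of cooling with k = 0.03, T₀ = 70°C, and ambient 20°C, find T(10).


Newton's law: dT/dt = -k(T - T_a) has solution T(t) = T_a + (T₀ - T_a)e^(-kt).
Plug in T_a = 20, T₀ = 70, k = 0.03, t = 10: T(10) = 20 + (50)e^(-0.30) ≈ 57.0°C.


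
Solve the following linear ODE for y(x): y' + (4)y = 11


P(x) = 4, Q(x) = 11; integrating factor μ = e^(4x).
(μ y)' = 11e^(4x) ⇒ μ y = (11/4)e^(4x) + C.
Divide by μ: y = 11/4 + Ce^(-4x).


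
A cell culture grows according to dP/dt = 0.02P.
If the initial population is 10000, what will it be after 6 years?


The ODE dP/dt = 0.02P has solution P(t) = P(0)e^(0.02t).
Substitute P(0) = 10000 and t = 6: P(6) = 10000 e^(0.12) ≈ 11275.


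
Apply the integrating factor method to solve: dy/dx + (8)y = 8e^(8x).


P(x) = 8 ⇒ μ = e^(8x).
(μ y)' = 8e^(16x) ⇒ μ y = (8/16)e^(16x) + C.
Divide by μ: y = (1/2)e^(8x) + Ce^(-8x).


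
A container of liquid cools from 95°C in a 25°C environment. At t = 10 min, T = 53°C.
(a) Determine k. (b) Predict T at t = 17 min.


Newton's law: T(t) = T_a + (T₀ - T_a)e^(-kt).
(a) Use T(10) = 53: (53 - 25)/(95 - 25) = e^(-k·10), so k = -ln(0.400)/10 ≈ 0.0916.
(b) Apply k to t = 17: T(17) = 25 + (70)e^(-1.558) ≈ 39.7°C.


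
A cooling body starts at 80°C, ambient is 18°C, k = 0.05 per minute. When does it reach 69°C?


From T(t) = T_a + (T₀ - T_a)e^(-kt), set T(t) = 69:
(69 - 18) / (80 - 18) = e^(-0.05t), so t = -ln(0.823)/0.05 ≈ 3.9 minutes.


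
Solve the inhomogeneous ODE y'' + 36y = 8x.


Homogeneous: r² + 36 = 0 ⇒ r = ±6i, y_h = C₁cos(6x) + C₂sin(6x).
Polynomial forcing; try y_p = Ax + B. Then y_p'' + 36 y_p = 36(Ax + B) = 8x, so B = 0 and A = 2/9.
General solution: y = C₁cos(6x) + C₂sin(6x) + (2/9)x.


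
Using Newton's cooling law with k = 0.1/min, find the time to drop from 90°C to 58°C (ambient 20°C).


From T(t) = T_a + (T₀ - T_a)e^(-kt), set T(t) = 58:
(58 - 20) / (90 - 20) = e^(-0.1t), so t = -ln(0.543)/0.1 ≈ 6.1 minutes.


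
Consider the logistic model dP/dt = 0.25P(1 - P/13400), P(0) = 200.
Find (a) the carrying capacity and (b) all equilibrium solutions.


Logistic ODE dP/dt = 0.25P(1 - P/13400) has equilibria where dP/dt = 0, i.e. P = 0 or P = 13400.
The coefficient (1 - P/K) = 0 when P = K, identifying K = 13400 as the carrying capacity.
(a) K = 13400; (b) equilibria P = 0 and P = 13400.


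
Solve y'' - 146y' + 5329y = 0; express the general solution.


Characteristic equation: r² - 146r + 5329 = 0, i.e. (r - 73)² = 0.
Repeated root r = 73; include an x factor for the second linearly independent solution.
General solution: y = (C₁ + C₂x)e^(73x).


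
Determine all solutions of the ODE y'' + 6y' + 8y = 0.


Characteristic equation: r² + 6r + 8 = 0.
Factor: (r + 4)(r + 2) = 0 ⇒ r = -4, -2 (distinct real).
General solution: y = C₁e^(-4x) + C₂e^(-2x).


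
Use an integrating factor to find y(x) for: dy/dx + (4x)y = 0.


P(x) = 4x ⇒ μ = e^(2x²).
Q(x) = 0 so μ y is constant: y = Ce^(-2x²).


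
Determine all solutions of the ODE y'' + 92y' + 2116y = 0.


Characteristic equation: r² + 92r + 2116 = 0, i.e. (r + 46)² = 0.
Repeated root r = -46; include an x factor for the second linearly independent solution.
General solution: y = (C₁ + C₂x)e^(-46x).


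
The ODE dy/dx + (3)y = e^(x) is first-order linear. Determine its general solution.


P(x) = 3 ⇒ μ = e^(3x).
(μ y)' = e^(4x) ⇒ μ y = e^(4x)/4 + C.
Divide by μ: y = (1/4)e^(x) + Ce^(-3x).


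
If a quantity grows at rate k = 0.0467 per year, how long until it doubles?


Exponential growth: P(t) = P₀ e^(0.0467t). Set P(t)/P₀ = 2: e^(0.0467t) = 2.
Solve: t = ln(2)/0.0467 ≈ 14.84 years.


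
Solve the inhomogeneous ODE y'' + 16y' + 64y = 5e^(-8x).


Characteristic polynomial (r + 8)² = 0; repeated root r = -8.
y_h = (C₁ + C₂x)e^(-8x). Forcing matches the repeated root (resonance), so try y_p = Ax² e^(-8x).
Substitute and solve for A: 2A = 5, so A = 5/2.
General solution: y = (C₁ + C₂x + (5/2)x²)e^(-8x).


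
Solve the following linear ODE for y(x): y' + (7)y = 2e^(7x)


P(x) = 7 ⇒ μ = e^(7x).
(μ y)' = 2e^(14x) ⇒ μ y = (2/14)e^(14x) + C.
Divide by μ: y = (1/7)e^(7x) + Ce^(-7x).


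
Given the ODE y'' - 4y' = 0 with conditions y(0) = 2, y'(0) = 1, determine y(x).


Characteristic roots of r² - 4r = 0 are 4, 0.
General solution y = c₁ e^(4x) + c₂.
Apply y(0) = 2: c₁ + c₂ = 2. Apply y'(0) = 1: 4 c₁ + 0 c₂ = 1.
Solve: c₁ = 1/4, c₂ = 7/4.
Particular solution: y = (1/4)e^(4x) + 7/4.


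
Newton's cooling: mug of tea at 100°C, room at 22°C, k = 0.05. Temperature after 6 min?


Newton's law: dT/dt = -k(T - T_a) has solution T(t) = T_a + (T₀ - T_a)e^(-kt).
Plug in T_a = 22, T₀ = 100, k = 0.05, t = 6: T(6) = 22 + (78)e^(-0.30) ≈ 79.8°C.


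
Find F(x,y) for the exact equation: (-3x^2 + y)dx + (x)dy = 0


Check exactness: ∂M/∂y = 1 and ∂N/∂x = 1; equal, so the equation is exact.
Integrate M with respect to x (treating y as constant): ∫M dx = -x^3 + xy + h(y).
Differentiate w.r.t. y and set equal to N: all terms match, so h'(y) = 0 and h is a constant absorbed into C.
General solution: -x^3 + xy = C.


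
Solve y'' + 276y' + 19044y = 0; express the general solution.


Characteristic equation: r² + 276r + 19044 = 0, i.e. (r + 138)² = 0.
Repeated root r = -138; include an x factor for the second linearly independent solution.
General solution: y = (C₁ + C₂x)e^(-138x).


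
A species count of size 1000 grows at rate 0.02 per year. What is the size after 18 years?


The ODE dP/dt = 0.02P has solution P(t) = P(0)e^(0.02t).
Substitute P(0) = 1000 and t = 18: P(18) = 1000 e^(0.36) ≈ 1433.


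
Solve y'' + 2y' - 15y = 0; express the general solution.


Characteristic equation: r² + 2r - 15 = 0.
Factor: (r - 3)(r + 5) = 0 ⇒ r = 3, -5 (distinct real).
General solution: y = C₁e^(3x) + C₂e^(-5x).


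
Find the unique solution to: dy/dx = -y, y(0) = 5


General solution of y' = -y is y = Ce^(-x).
Apply y(0) = 5: C = 5.
Particular solution: y = 5e^(-x).


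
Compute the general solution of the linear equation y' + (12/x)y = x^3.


P(x) = 12/x ⇒ μ = x^12.
(x^12 y)' = x^15 ⇒ x^12 y = x^16/(16) + C.
Solve for y: y = (1/16)x^4 + C/x^12.


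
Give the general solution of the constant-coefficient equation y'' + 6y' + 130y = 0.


Characteristic equation: r² + 6r + 130 = 0.
Discriminant is negative; roots r = -3 ± 11i (complex conjugate pair).
General solution uses e^(α x)(C₁ cos(β x) + C₂ sin(β x)): y = e^(-3x)(C₁cos(11x) + C₂sin(11x)).


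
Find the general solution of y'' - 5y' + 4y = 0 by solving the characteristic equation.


Characteristic equation: r² - 5r + 4 = 0.
Factor: (r - 1)(r - 4) = 0 ⇒ r = 1, 4 (distinct real).
General solution: y = C₁e^(x) + C₂e^(4x).


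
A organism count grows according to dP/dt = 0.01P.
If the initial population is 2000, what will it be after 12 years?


The ODE dP/dt = 0.01P has solution P(t) = P(0)e^(0.01t).
Substitute P(0) = 2000 and t = 12: P(12) = 2000 e^(0.12) ≈ 2255.


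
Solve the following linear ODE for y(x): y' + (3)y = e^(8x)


P(x) = 3 ⇒ μ = e^(3x).
(μ y)' = e^(11x) ⇒ μ y = e^(11x)/11 + C.
Divide by μ: y = (1/11)e^(8x) + Ce^(-3x).


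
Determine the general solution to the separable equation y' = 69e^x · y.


Separate variables: dy/y = 69e^x dx.
Integrate: ln|y| = 69e^x + C₀.
Exponentiate: y = Ce^(69e^x).


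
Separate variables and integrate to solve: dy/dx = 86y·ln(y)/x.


Separate: dy/[y ln(y)] = 86 dx/x.
Substitute u = ln(y): du/u = 86 dx/x.
Integrate: ln|ln(y)| = 86ln|x| + C₀, hence ln(y) = C·x^86.


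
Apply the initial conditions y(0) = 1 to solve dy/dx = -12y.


General solution of y' = -12y is y = Ce^(-12x).
Apply y(0) = 1: C = 1.
Particular solution: y = e^(-12x).


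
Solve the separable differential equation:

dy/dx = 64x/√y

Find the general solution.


Separate: √y dy = 64x dx.
Integrate: (2/3)y^(3/2) = 32x² + C.


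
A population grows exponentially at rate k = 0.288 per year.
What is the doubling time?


Exponential growth: P(t) = P₀ e^(0.288t). Set P(t)/P₀ = 2: e^(0.288t) = 2.
Solve: t = ln(2)/0.288 ≈ 2.41 years.


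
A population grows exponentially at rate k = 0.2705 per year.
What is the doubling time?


Exponential growth: P(t) = P₀ e^(0.2705t). Set P(t)/P₀ = 2: e^(0.2705t) = 2.
Solve: t = ln(2)/0.2705 ≈ 2.56 years.


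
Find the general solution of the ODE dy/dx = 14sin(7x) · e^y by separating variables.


Separate: e^(-y) dy = 14sin(7x) dx.
Integrate: -e^(-y) = -2cos(7x) + C₀.
Rearrange: e^(-y) = 2cos(7x) + C.


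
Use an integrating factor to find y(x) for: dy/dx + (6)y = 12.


P(x) = 6, Q(x) = 12; integrating factor μ = e^(6x).
(μ y)' = 12e^(6x) ⇒ μ y = 2e^(6x) + C.
Divide by μ: y = 2 + Ce^(-6x).


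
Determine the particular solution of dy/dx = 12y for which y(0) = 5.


General solution of y' = 12y is y = Ce^(12x).
Apply y(0) = 5: C = 5.
Particular solution: y = 5e^(12x).


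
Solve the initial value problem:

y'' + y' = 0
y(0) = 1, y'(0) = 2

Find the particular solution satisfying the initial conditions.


Characteristic roots of r² + r = 0 are 0, -1.
General solution y = c₁ + c₂ e^(-x).
Apply y(0) = 1: c₁ + c₂ = 1. Apply y'(0) = 2: 0 c₁ - 1 c₂ = 2.
Solve: c₁ = 3, c₂ = -2.
Particular solution: y = 3 - 2e^(-x).


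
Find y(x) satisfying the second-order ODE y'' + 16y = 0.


Characteristic equation: r² + 16 = 0.
Discriminant is negative; roots r = 0 ± 4i (complex conjugate pair).
General solution uses e^(α x)(C₁ cos(β x) + C₂ sin(β x)): y = C₁cos(4x) + C₂sin(4x).


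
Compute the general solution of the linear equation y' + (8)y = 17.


P(x) = 8, Q(x) = 17; integrating factor μ = e^(8x).
(μ y)' = 17e^(8x) ⇒ μ y = (17/8)e^(8x) + C.
Divide by μ: y = 17/8 + Ce^(-8x).


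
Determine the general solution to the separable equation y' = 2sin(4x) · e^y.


Separate: e^(-y) dy = 2sin(4x) dx.
Integrate: -e^(-y) = -(1/2)cos(4x) + C₀.
Rearrange: e^(-y) = (1/2)cos(4x) + C.


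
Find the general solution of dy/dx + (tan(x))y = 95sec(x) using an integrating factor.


P(x) = tan(x) ⇒ μ = e^(∫tan(x)dx) = sec(x).
(sec(x) y)' = 95sec²(x) ⇒ sec(x) y = 95tan(x) + C.
Multiply by cos(x): y = 95sin(x) + C·cos(x).


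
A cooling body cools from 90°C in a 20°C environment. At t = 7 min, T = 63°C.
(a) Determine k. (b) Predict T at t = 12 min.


Newton's law: T(t) = T_a + (T₀ - T_a)e^(-kt).
(a) Use T(7) = 63: (63 - 20)/(90 - 20) = e^(-k·7), so k = -ln(0.614)/7 ≈ 0.0696.
(b) Apply k to t = 12: T(12) = 20 + (70)e^(-0.835) ≈ 50.4°C.


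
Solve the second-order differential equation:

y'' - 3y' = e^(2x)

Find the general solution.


Characteristic roots of r² - 3r = 0 are 3, 0.
y_h = C₁e^(3x) + C₂.
Forcing exponent 2 is not a characteristic root; try y_p = Ae^(2x).
Substitute: A·(4 + (-3)·2 + (0)) = A·-2 = 1, so A = -1/2.
General solution: y = C₁e^(3x) + C₂ - (1/2)e^(2x).


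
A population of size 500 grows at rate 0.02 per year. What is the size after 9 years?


The ODE dP/dt = 0.02P has solution P(t) = P(0)e^(0.02t).
Substitute P(0) = 500 and t = 9: P(9) = 500 e^(0.18) ≈ 599.


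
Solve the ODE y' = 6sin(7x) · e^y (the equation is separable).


Separate: e^(-y) dy = 6sin(7x) dx.
Integrate: -e^(-y) = -(6/7)cos(7x) + C₀.
Rearrange: e^(-y) = (6/7)cos(7x) + C.


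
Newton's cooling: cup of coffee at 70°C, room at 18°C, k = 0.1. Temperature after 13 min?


Newton's law: dT/dt = -k(T - T_a) has solution T(t) = T_a + (T₀ - T_a)e^(-kt).
Plug in T_a = 18, T₀ = 70, k = 0.1, t = 13: T(13) = 18 + (52)e^(-1.30) ≈ 32.2°C.


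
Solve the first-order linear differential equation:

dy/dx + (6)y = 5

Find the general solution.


P(x) = 6, Q(x) = 5; integrating factor μ = e^(6x).
(μ y)' = 5e^(6x) ⇒ μ y = (5/6)e^(6x) + C.
Divide by μ: y = 5/6 + Ce^(-6x).


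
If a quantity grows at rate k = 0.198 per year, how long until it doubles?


Exponential growth: P(t) = P₀ e^(0.198t). Set P(t)/P₀ = 2: e^(0.198t) = 2.
Solve: t = ln(2)/0.198 ≈ 3.50 years.


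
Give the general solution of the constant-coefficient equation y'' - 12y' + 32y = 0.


Characteristic equation: r² - 12r + 32 = 0.
Factor: (r - 8)(r - 4) = 0 ⇒ r = 8, 4 (distinct real).
General solution: y = C₁e^(8x) + C₂e^(4x).


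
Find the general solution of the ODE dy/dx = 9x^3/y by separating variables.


Separate variables: y dy = 9x^3 dx.
Integrate both sides: y²/2 = (9/4)x^4 + C₀.
Multiply by 2: y² = (9/2)x^4 + C.


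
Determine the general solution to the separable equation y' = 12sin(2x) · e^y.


Separate: e^(-y) dy = 12sin(2x) dx.
Integrate: -e^(-y) = -6cos(2x) + C₀.
Rearrange: e^(-y) = 6cos(2x) + C.


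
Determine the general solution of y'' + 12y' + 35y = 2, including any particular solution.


Characteristic roots of r² + 12r + 35 = 0 are -7, -5.
y_h = C₁e^(-7x) + C₂e^(-5x).
Constant forcing; try y_p = A. Then 35A = 2 ⇒ A = 2/35.
General solution: y = C₁e^(-7x) + C₂e^(-5x) + 2/35.


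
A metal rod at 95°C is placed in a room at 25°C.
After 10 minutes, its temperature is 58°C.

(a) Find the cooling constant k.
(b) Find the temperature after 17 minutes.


Newton's law: T(t) = T_a + (T₀ - T_a)e^(-kt).
(a) Use T(10) = 58: (58 - 25)/(95 - 25) = e^(-k·10), so k = -ln(0.471)/10 ≈ 0.0752.
(b) Apply k to t = 17: T(17) = 25 + (70)e^(-1.278) ≈ 44.5°C.


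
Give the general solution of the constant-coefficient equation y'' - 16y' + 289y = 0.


Characteristic equation: r² - 16r + 289 = 0.
Discriminant is negative; roots r = 8 ± 15i (complex conjugate pair).
General solution uses e^(α x)(C₁ cos(β x) + C₂ sin(β x)): y = e^(8x)(C₁cos(15x) + C₂sin(15x)).


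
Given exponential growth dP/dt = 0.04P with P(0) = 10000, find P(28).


The ODE dP/dt = 0.04P has solution P(t) = P(0)e^(0.04t).
Substitute P(0) = 10000 and t = 28: P(28) = 10000 e^(1.12) ≈ 30649.


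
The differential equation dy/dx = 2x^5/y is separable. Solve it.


Separate variables: y dy = 2x^5 dx.
Integrate both sides: y²/2 = (1/3)x^6 + C₀.
Multiply by 2: y² = (2/3)x^6 + C.


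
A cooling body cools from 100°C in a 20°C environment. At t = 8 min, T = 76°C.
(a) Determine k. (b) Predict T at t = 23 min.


Newton's law: T(t) = T_a + (T₀ - T_a)e^(-kt).
(a) Use T(8) = 76: (76 - 20)/(100 - 20) = e^(-k·8), so k = -ln(0.700)/8 ≈ 0.0446.
(b) Apply k to t = 23: T(23) = 20 + (80)e^(-1.025) ≈ 48.7°C.


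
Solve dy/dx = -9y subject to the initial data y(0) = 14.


General solution of y' = -9y is y = Ce^(-9x).
Apply y(0) = 14: C = 14.
Particular solution: y = 14e^(-9x).


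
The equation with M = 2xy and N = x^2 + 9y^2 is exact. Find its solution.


Check exactness: ∂M/∂y = 2x and ∂N/∂x = 2x; equal, so the equation is exact.
Integrate M with respect to x (treating y as constant): ∫M dx = x^2y + h(y).
Differentiate w.r.t. y and set equal to N: the x-dependent terms already match, leaving h'(y) = 9y^2. Integrate: h(y) = 3y^3.
So F(x,y) = x^2y + 3y^3.
General solution: x^2y + 3y^3 = C.


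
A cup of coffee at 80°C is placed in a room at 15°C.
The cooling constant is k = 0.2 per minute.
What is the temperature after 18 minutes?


Newton's law: dT/dt = -k(T - T_a) has solution T(t) = T_a + (T₀ - T_a)e^(-kt).
Plug in T_a = 15, T₀ = 80, k = 0.2, t = 18: T(18) = 15 + (65)e^(-3.60) ≈ 16.8°C.


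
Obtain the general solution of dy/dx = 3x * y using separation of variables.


Separate variables: dy/y = 3x dx.
Integrate: ln|y| = (3/2)x^2 + C₀.
Exponentiate: y = Ce^((3/2)x^2).


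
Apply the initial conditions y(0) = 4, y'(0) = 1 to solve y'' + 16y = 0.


Characteristic roots of r² + 16 = 0 are ±4i, so y = C₁cos(4x) + C₂sin(4x).
Apply y(0) = 4: C₁ = 4. Differentiate and apply y'(0) = 1: 4·C₂ = 1, so C₂ = 1/4.
Particular solution: y = 4cos(4x) + (1/4)sin(4x).


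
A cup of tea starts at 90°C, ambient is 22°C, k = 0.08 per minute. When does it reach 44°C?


From T(t) = T_a + (T₀ - T_a)e^(-kt), set T(t) = 44:
(44 - 22) / (90 - 22) = e^(-0.08t), so t = -ln(0.324)/0.08 ≈ 14.1 minutes.


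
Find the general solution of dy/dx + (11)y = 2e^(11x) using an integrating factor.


P(x) = 11 ⇒ μ = e^(11x).
(μ y)' = 2e^(22x) ⇒ μ y = (2/22)e^(22x) + C.
Divide by μ: y = (1/11)e^(11x) + Ce^(-11x).


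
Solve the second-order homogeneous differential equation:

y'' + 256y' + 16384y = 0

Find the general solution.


Characteristic equation: r² + 256r + 16384 = 0, i.e. (r + 128)² = 0.
Repeated root r = -128; include an x factor for the second linearly independent solution.
General solution: y = (C₁ + C₂x)e^(-128x).


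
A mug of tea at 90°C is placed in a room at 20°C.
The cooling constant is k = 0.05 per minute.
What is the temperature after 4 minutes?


Newton's law: dT/dt = -k(T - T_a) has solution T(t) = T_a + (T₀ - T_a)e^(-kt).
Plug in T_a = 20, T₀ = 90, k = 0.05, t = 4: T(4) = 20 + (70)e^(-0.20) ≈ 77.3°C.


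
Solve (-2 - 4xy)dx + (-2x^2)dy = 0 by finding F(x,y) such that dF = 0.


Check exactness: ∂M/∂y = -4x and ∂N/∂x = -4x; equal, so the equation is exact.
Integrate M with respect to x (treating y as constant): ∫M dx = -2x - 2x^2y + h(y).
Differentiate w.r.t. y and set equal to N: all terms match, so h'(y) = 0 and h is a constant absorbed into C.
General solution: -2x - 2x^2y = C.


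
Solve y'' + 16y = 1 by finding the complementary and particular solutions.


Homogeneous part: r² + 16 = 0 ⇒ r = ±4i, so y_h = C₁cos(4x) + C₂sin(4x).
Try constant y_p = A; plug in: 16A = 1 ⇒ A = 1/16.
General solution: y = C₁cos(4x) + C₂sin(4x) + 1/16.


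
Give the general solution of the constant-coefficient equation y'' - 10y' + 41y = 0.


Characteristic equation: r² - 10r + 41 = 0.
Discriminant is negative; roots r = 5 ± 4i (complex conjugate pair).
General solution uses e^(α x)(C₁ cos(β x) + C₂ sin(β x)): y = e^(5x)(C₁cos(4x) + C₂sin(4x)).


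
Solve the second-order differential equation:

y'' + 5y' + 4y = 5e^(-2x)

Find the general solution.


Characteristic roots of r² + 5r + 4 = 0 are -4, -1.
y_h = C₁e^(-4x) + C₂e^(-x).
Forcing exponent -2 is not a characteristic root; try y_p = Ae^(-2x).
Substitute: A·(4 + (5)·-2 + (4)) = A·-2 = 5, so A = -5/2.
General solution: y = C₁e^(-4x) + C₂e^(-x) - (5/2)e^(-2x).


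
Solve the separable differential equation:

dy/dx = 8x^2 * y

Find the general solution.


Separate variables: dy/y = 8x^2 dx.
Integrate: ln|y| = (8/3)x^3 + C₀.
Exponentiate: y = Ce^((8/3)x^3).


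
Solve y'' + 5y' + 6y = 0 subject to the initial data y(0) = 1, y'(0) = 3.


Characteristic roots of r² + 5r + 6 = 0 are -3, -2.
General solution y = c₁ e^(-3x) + c₂ e^(-2x).
Apply y(0) = 1: c₁ + c₂ = 1. Apply y'(0) = 3: -3 c₁ - 2 c₂ = 3.
Solve: c₁ = -5, c₂ = 6.
Particular solution: y = -5e^(-3x) + 6e^(-2x).


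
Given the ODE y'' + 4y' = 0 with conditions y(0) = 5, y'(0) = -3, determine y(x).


Characteristic roots of r² + 4r = 0 are 0, -4.
General solution y = c₁ + c₂ e^(-4x).
Apply y(0) = 5: c₁ + c₂ = 5. Apply y'(0) = -3: 0 c₁ - 4 c₂ = -3.
Solve: c₁ = 17/4, c₂ = 3/4.
Particular solution: y = 17/4 + (3/4)e^(-4x).


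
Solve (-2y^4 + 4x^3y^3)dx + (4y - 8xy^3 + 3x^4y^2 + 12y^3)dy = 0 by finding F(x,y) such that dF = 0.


Check exactness: ∂M/∂y = -8y^3 + 12x^3y^2 and ∂N/∂x = -8y^3 + 12x^3y^2; equal, so the equation is exact.
Integrate M with respect to x (treating y as constant): ∫M dx = -2xy^4 + x^4y^3 + h(y).
Differentiate w.r.t. y and set equal to N: the x-dependent terms already match, leaving h'(y) = 4y + 12y^3. Integrate: h(y) = 2y^2 + 3y^4.
So F(x,y) = 2y^2 - 2xy^4 + x^4y^3 + 3y^4.
General solution: 2y^2 - 2xy^4 + x^4y^3 + 3y^4 = C.


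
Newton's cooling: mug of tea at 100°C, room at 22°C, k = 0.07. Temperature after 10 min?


Newton's law: dT/dt = -k(T - T_a) has solution T(t) = T_a + (T₀ - T_a)e^(-kt).
Plug in T_a = 22, T₀ = 100, k = 0.07, t = 10: T(10) = 22 + (78)e^(-0.70) ≈ 60.7°C.


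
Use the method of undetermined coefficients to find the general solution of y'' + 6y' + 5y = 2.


Characteristic roots of r² + 6r + 5 = 0 are -1, -5.
y_h = C₁e^(-x) + C₂e^(-5x).
Constant forcing; try y_p = A. Then 5A = 2 ⇒ A = 2/5.
General solution: y = C₁e^(-x) + C₂e^(-5x) + 2/5.


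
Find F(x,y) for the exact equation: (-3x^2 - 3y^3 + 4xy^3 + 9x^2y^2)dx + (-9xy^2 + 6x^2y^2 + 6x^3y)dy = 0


Check exactness: ∂M/∂y = -9y^2 + 12xy^2 + 18x^2y and ∂N/∂x = -9y^2 + 12xy^2 + 18x^2y; equal, so the equation is exact.
Integrate M with respect to x (treating y as constant): ∫M dx = -x^3 - 3xy^3 + 2x^2y^3 + 3x^3y^2 + h(y).
Differentiate w.r.t. y and set equal to N: all terms match, so h'(y) = 0 and h is a constant absorbed into C.
General solution: -x^3 - 3xy^3 + 2x^2y^3 + 3x^3y^2 = C.


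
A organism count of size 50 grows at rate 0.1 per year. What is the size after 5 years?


The ODE dP/dt = 0.1P has solution P(t) = P(0)e^(0.1t).
Substitute P(0) = 50 and t = 5: P(5) = 50 e^(0.50) ≈ 82.


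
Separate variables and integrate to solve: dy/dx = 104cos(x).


g(y) = 1, so integrate directly: y = ∫ 104cos(x) dx = 104sin(x) + C.


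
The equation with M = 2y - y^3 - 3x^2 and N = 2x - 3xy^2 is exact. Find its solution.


Check exactness: ∂M/∂y = 2 - 3y^2 and ∂N/∂x = 2 - 3y^2; equal, so the equation is exact.
Integrate M with respect to x (treating y as constant): ∫M dx = 2xy - xy^3 - x^3 + h(y).
Differentiate w.r.t. y and set equal to N: all terms match, so h'(y) = 0 and h is a constant absorbed into C.
General solution: 2xy - xy^3 - x^3 = C.


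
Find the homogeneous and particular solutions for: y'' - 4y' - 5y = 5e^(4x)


Characteristic roots of r² - 4r - 5 = 0 are -1, 5.
y_h = C₁e^(-x) + C₂e^(5x).
Forcing exponent 4 is not a characteristic root; try y_p = Ae^(4x).
Substitute: A·(16 + (-4)·4 + (-5)) = A·-5 = 5, so A = -1.
General solution: y = C₁e^(-x) + C₂e^(5x) - e^(4x).


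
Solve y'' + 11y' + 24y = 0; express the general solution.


Characteristic equation: r² + 11r + 24 = 0.
Factor: (r + 8)(r + 3) = 0 ⇒ r = -8, -3 (distinct real).
General solution: y = C₁e^(-8x) + C₂e^(-3x).


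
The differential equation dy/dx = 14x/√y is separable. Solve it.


Separate: √y dy = 14x dx.
Integrate: (2/3)y^(3/2) = 7x² + C.


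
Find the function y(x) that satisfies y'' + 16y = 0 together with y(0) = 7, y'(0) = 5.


Characteristic roots of r² + 16 = 0 are ±4i, so y = C₁cos(4x) + C₂sin(4x).
Apply y(0) = 7: C₁ = 7. Differentiate and apply y'(0) = 5: 4·C₂ = 5, so C₂ = 5/4.
Particular solution: y = 7cos(4x) + (5/4)sin(4x).


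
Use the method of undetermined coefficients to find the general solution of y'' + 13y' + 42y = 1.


Characteristic roots of r² + 13r + 42 = 0 are -7, -6.
y_h = C₁e^(-7x) + C₂e^(-6x).
Constant forcing; try y_p = A. Then 42A = 1 ⇒ A = 1/42.
General solution: y = C₁e^(-7x) + C₂e^(-6x) + 1/42.


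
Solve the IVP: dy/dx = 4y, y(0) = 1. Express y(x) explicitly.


General solution of y' = 4y is y = Ce^(4x).
Apply y(0) = 1: C = 1.
Particular solution: y = e^(4x).


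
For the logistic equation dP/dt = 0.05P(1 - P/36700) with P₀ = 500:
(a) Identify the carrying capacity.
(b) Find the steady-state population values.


Logistic ODE dP/dt = 0.05P(1 - P/36700) has equilibria where dP/dt = 0, i.e. P = 0 or P = 36700.
The coefficient (1 - P/K) = 0 when P = K, identifying K = 36700 as the carrying capacity.
(a) K = 36700; (b) equilibria P = 0 and P = 36700.


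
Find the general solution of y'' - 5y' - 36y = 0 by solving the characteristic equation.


Characteristic equation: r² - 5r - 36 = 0.
Factor: (r + 4)(r - 9) = 0 ⇒ r = -4, 9 (distinct real).
General solution: y = C₁e^(-4x) + C₂e^(9x).


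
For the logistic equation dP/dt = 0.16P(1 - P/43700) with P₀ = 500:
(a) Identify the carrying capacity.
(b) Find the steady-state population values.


Logistic ODE dP/dt = 0.16P(1 - P/43700) has equilibria where dP/dt = 0, i.e. P = 0 or P = 43700.
The coefficient (1 - P/K) = 0 when P = K, identifying K = 43700 as the carrying capacity.
(a) K = 43700; (b) equilibria P = 0 and P = 43700.


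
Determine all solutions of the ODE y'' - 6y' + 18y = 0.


Characteristic equation: r² - 6r + 18 = 0.
Discriminant is negative; roots r = 3 ± 3i (complex conjugate pair).
General solution uses e^(α x)(C₁ cos(β x) + C₂ sin(β x)): y = e^(3x)(C₁cos(3x) + C₂sin(3x)).


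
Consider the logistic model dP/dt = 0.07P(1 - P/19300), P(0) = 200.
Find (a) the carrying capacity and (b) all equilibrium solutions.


Logistic ODE dP/dt = 0.07P(1 - P/19300) has equilibria where dP/dt = 0, i.e. P = 0 or P = 19300.
The coefficient (1 - P/K) = 0 when P = K, identifying K = 19300 as the carrying capacity.
(a) K = 19300; (b) equilibria P = 0 and P = 19300.


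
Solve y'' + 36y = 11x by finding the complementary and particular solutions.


Homogeneous: r² + 36 = 0 ⇒ r = ±6i, y_h = C₁cos(6x) + C₂sin(6x).
Polynomial forcing; try y_p = Ax + B. Then y_p'' + 36 y_p = 36(Ax + B) = 11x, so B = 0 and A = 11/36.
General solution: y = C₁cos(6x) + C₂sin(6x) + (11/36)x.


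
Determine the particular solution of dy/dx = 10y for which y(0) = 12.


General solution of y' = 10y is y = Ce^(10x).
Apply y(0) = 12: C = 12.
Particular solution: y = 12e^(10x).


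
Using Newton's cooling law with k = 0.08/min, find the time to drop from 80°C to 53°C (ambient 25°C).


From T(t) = T_a + (T₀ - T_a)e^(-kt), set T(t) = 53:
(53 - 25) / (80 - 25) = e^(-0.08t), so t = -ln(0.509)/0.08 ≈ 8.4 minutes.


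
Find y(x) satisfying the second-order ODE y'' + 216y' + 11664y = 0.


Characteristic equation: r² + 216r + 11664 = 0, i.e. (r + 108)² = 0.
Repeated root r = -108; include an x factor for the second linearly independent solution.
General solution: y = (C₁ + C₂x)e^(-108x).


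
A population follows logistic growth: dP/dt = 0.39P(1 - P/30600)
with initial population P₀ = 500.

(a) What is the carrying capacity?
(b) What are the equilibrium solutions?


Logistic ODE dP/dt = 0.39P(1 - P/30600) has equilibria where dP/dt = 0, i.e. P = 0 or P = 30600.
The coefficient (1 - P/K) = 0 when P = K, identifying K = 30600 as the carrying capacity.
(a) K = 30600; (b) equilibria P = 0 and P = 30600.


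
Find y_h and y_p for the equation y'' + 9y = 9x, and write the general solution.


Homogeneous: r² + 9 = 0 ⇒ r = ±3i, y_h = C₁cos(3x) + C₂sin(3x).
Polynomial forcing; try y_p = Ax + B. Then y_p'' + 9 y_p = 9(Ax + B) = 9x, so B = 0 and A = 1.
General solution: y = C₁cos(3x) + C₂sin(3x) + x.


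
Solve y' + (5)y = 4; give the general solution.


P(x) = 5, Q(x) = 4; integrating factor μ = e^(5x).
(μ y)' = 4e^(5x) ⇒ μ y = (4/5)e^(5x) + C.
Divide by μ: y = 4/5 + Ce^(-5x).


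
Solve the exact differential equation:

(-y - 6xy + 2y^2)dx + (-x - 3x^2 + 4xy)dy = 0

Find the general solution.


Check exactness: ∂M/∂y = -1 - 6x + 4y and ∂N/∂x = -1 - 6x + 4y; equal, so the equation is exact.
Integrate M with respect to x (treating y as constant): ∫M dx = -xy - 3x^2y + 2xy^2 + h(y).
Differentiate w.r.t. y and set equal to N: all terms match, so h'(y) = 0 and h is a constant absorbed into C.
General solution: -xy - 3x^2y + 2xy^2 = C.


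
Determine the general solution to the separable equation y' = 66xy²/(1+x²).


Separate: dy/y² = 66x/(1+x²) dx.
Integrate LHS: ∫ dy/y² = -1/y.
Integrate RHS via u = 1+x²: 33ln(1+x²) + C.
Result: -1/y = 33ln(1+x²) + C.


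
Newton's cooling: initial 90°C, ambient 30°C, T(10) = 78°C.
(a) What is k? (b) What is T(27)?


Newton's law: T(t) = T_a + (T₀ - T_a)e^(-kt).
(a) Use T(10) = 78: (78 - 30)/(90 - 30) = e^(-k·10), so k = -ln(0.800)/10 ≈ 0.0223.
(b) Apply k to t = 27: T(27) = 30 + (60)e^(-0.602) ≈ 62.8°C.


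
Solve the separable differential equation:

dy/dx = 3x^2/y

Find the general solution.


Separate variables: y dy = 3x^2 dx.
Integrate both sides: y²/2 = x^3 + C₀.
Multiply by 2: y² = 2x^3 + C.


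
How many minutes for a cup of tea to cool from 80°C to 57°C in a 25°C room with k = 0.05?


From T(t) = T_a + (T₀ - T_a)e^(-kt), set T(t) = 57:
(57 - 25) / (80 - 25) = e^(-0.05t), so t = -ln(0.582)/0.05 ≈ 10.8 minutes.


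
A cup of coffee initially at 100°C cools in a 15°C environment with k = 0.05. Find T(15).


Newton's law: dT/dt = -k(T - T_a) has solution T(t) = T_a + (T₀ - T_a)e^(-kt).
Plug in T_a = 15, T₀ = 100, k = 0.05, t = 15: T(15) = 15 + (85)e^(-0.75) ≈ 55.2°C.


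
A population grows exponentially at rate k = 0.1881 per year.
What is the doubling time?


Exponential growth: P(t) = P₀ e^(0.1881t). Set P(t)/P₀ = 2: e^(0.1881t) = 2.
Solve: t = ln(2)/0.1881 ≈ 3.68 years.


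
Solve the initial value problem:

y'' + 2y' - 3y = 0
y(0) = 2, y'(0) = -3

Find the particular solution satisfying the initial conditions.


Characteristic roots of r² + 2r - 3 = 0 are 1, -3.
General solution y = c₁ e^(x) + c₂ e^(-3x).
Apply y(0) = 2: c₁ + c₂ = 2. Apply y'(0) = -3: 1 c₁ - 3 c₂ = -3.
Solve: c₁ = 3/4, c₂ = 5/4.
Particular solution: y = (3/4)e^(x) + (5/4)e^(-3x).


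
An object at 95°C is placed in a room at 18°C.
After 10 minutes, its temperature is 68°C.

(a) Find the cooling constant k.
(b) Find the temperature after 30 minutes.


Newton's law: T(t) = T_a + (T₀ - T_a)e^(-kt).
(a) Use T(10) = 68: (68 - 18)/(95 - 18) = e^(-k·10), so k = -ln(0.649)/10 ≈ 0.0432.
(b) Apply k to t = 30: T(30) = 18 + (77)e^(-1.295) ≈ 39.1°C.


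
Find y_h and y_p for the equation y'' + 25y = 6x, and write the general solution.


Homogeneous: r² + 25 = 0 ⇒ r = ±5i, y_h = C₁cos(5x) + C₂sin(5x).
Polynomial forcing; try y_p = Ax + B. Then y_p'' + 25 y_p = 25(Ax + B) = 6x, so B = 0 and A = 6/25.
General solution: y = C₁cos(5x) + C₂sin(5x) + (6/25)x.


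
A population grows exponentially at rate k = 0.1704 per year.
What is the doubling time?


Exponential growth: P(t) = P₀ e^(0.1704t). Set P(t)/P₀ = 2: e^(0.1704t) = 2.
Solve: t = ln(2)/0.1704 ≈ 4.07 years.


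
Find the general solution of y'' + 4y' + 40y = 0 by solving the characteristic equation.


Characteristic equation: r² + 4r + 40 = 0.
Discriminant is negative; roots r = -2 ± 6i (complex conjugate pair).
General solution uses e^(α x)(C₁ cos(β x) + C₂ sin(β x)): y = e^(-2x)(C₁cos(6x) + C₂sin(6x)).


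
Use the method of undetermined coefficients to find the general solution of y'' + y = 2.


Homogeneous part: r² + 1 = 0 ⇒ r = ±1i, so y_h = C₁cos(x) + C₂sin(x).
Try constant y_p = A; plug in: 1A = 2 ⇒ A = 2.
General solution: y = C₁cos(x) + C₂sin(x) + 2.


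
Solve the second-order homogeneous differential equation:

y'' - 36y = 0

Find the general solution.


Characteristic equation: r² - 36 = 0.
Factor: (r + 6)(r - 6) = 0 ⇒ r = -6, 6 (distinct real).
General solution: y = C₁e^(-6x) + C₂e^(6x).


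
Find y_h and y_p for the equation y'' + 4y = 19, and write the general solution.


Homogeneous part: r² + 4 = 0 ⇒ r = ±2i, so y_h = C₁cos(2x) + C₂sin(2x).
Try constant y_p = A; plug in: 4A = 19 ⇒ A = 19/4.
General solution: y = C₁cos(2x) + C₂sin(2x) + 19/4.


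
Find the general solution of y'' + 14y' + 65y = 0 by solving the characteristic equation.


Characteristic equation: r² + 14r + 65 = 0.
Discriminant is negative; roots r = -7 ± 4i (complex conjugate pair).
General solution uses e^(α x)(C₁ cos(β x) + C₂ sin(β x)): y = e^(-7x)(C₁cos(4x) + C₂sin(4x)).


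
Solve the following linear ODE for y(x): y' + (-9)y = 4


P(x) = -9 ⇒ μ = e^(-9x).
(μ y)' = 4e^(-9x) ⇒ μ y = -(4/9)e^(-9x) + C.
Divide by μ: y = -4/9 + Ce^(9x).


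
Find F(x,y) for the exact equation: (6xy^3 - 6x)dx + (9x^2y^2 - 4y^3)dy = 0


Check exactness: ∂M/∂y = 18xy^2 and ∂N/∂x = 18xy^2; equal, so the equation is exact.
Integrate M with respect to x (treating y as constant): ∫M dx = 3x^2y^3 - 3x^2 + h(y).
Differentiate w.r.t. y and set equal to N: the x-dependent terms already match, leaving h'(y) = -4y^3. Integrate: h(y) = -y^4.
So F(x,y) = 3x^2y^3 - 3x^2 - y^4.
General solution: 3x^2y^3 - 3x^2 - y^4 = C.


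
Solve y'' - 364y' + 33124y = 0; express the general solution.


Characteristic equation: r² - 364r + 33124 = 0, i.e. (r - 182)² = 0.
Repeated root r = 182; include an x factor for the second linearly independent solution.
General solution: y = (C₁ + C₂x)e^(182x).


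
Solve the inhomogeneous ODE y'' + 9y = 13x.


Homogeneous: r² + 9 = 0 ⇒ r = ±3i, y_h = C₁cos(3x) + C₂sin(3x).
Polynomial forcing; try y_p = Ax + B. Then y_p'' + 9 y_p = 9(Ax + B) = 13x, so B = 0 and A = 13/9.
General solution: y = C₁cos(3x) + C₂sin(3x) + (13/9)x.


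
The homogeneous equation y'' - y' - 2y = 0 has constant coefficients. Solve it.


Characteristic equation: r² - r - 2 = 0.
Factor: (r + 1)(r - 2) = 0 ⇒ r = -1, 2 (distinct real).
General solution: y = C₁e^(-x) + C₂e^(2x).


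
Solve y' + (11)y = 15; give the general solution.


P(x) = 11, Q(x) = 15; integrating factor μ = e^(11x).
(μ y)' = 15e^(11x) ⇒ μ y = (15/11)e^(11x) + C.
Divide by μ: y = 15/11 + Ce^(-11x).


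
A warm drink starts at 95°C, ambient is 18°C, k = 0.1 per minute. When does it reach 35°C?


From T(t) = T_a + (T₀ - T_a)e^(-kt), set T(t) = 35:
(35 - 18) / (95 - 18) = e^(-0.1t), so t = -ln(0.221)/0.1 ≈ 15.1 minutes.
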